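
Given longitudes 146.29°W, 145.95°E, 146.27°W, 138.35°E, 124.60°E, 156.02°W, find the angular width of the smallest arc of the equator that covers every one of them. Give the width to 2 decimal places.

89.13°

Sort the longitudes: -156.02°, -146.29°, -146.27°, +124.60°, +138.35°, +145.95°.
Eastward gaps between consecutive values (wrapping around): 9.73°, 0.02°, 270.87°, 13.75°, 7.60°, 58.03°.
Largest gap = 270.87° ⇒ minimal covering band is its complement: 360° − 270.87° = 89.13°.
Band runs from +124.60° eastward to -146.27°, crossing the antimeridian.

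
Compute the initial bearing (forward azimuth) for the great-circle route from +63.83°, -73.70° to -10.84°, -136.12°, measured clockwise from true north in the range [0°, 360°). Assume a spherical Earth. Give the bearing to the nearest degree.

241°

Δλ = -136.12 − -73.70 = -62.42°.
θ = atan2( sin Δλ · cos φ₂ , cos φ₁ · sin φ₂ − sin φ₁ · cos φ₂ · cos Δλ )
  = atan2(-0.87055, -0.49106) = -119.426° → normalised to [0°, 360°): 240.574°.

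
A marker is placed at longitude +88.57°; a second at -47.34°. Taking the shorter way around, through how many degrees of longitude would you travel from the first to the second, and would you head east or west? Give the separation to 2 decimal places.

135.91° west

Raw difference: -47.34 − 88.57 = -135.91°.
Normalise into (−180°, 180°]: -135.91° stays -135.91°.
Negative ⇒ the second point lies to the west; separation 135.91°.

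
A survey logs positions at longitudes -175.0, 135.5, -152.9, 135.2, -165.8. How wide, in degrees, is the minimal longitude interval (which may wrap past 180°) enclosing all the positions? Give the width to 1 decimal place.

71.9°

Sort the longitudes: -175.0°, -165.8°, -152.9°, +135.2°, +135.5°.
Eastward gaps between consecutive values (wrapping around): 9.2°, 12.9°, 288.1°, 0.3°, 49.5°.
Largest gap = 288.1° ⇒ minimal covering band is its complement: 360° − 288.1° = 71.9°.
Band runs from +135.2° eastward to -152.9°, crossing the antimeridian.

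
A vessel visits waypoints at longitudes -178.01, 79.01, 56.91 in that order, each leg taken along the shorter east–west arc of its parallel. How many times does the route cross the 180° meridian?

1

Leg 1: -178.01° → +79.01°, shortest Δλ = -102.98° (west) — crosses 180°.
Leg 2: +79.01° → +56.91°, shortest Δλ = -22.1° (west) — does not cross 180°.
Total crossings: 1.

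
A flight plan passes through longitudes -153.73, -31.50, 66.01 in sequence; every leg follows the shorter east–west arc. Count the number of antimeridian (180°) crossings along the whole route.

0

Leg 1: -153.73° → -31.50°, shortest Δλ = 122.23° (east) — does not cross 180°.
Leg 2: -31.50° → +66.01°, shortest Δλ = 97.51° (east) — does not cross 180°.
Total crossings: 0.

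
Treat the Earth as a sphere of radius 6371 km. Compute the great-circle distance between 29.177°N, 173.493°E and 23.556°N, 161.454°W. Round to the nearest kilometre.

Δλ = -161.454 − 173.493 = -334.947°; wrapped into (−180°, 180°]: 25.053°.
Δφ = 23.556 − 29.177 = -5.621°.
a = sin²(Δφ/2) + cos φ₁ · cos φ₂ · sin²(Δλ/2) = 0.040055.
c = 2·atan2(√a, √(1−a)) = 0.40299 rad → d = 6371·c ≈ 2567.48 km.

2567 km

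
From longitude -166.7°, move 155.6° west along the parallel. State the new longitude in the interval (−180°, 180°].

Start at -166.7°; shift −155.6° → -322.3°.
-322.3° lies outside (−180°, 180°]; add 360° → +37.7°.

+37.7°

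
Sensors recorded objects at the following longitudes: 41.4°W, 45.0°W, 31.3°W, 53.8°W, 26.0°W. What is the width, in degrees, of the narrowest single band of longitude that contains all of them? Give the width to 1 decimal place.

Sort the longitudes: -53.8°, -45.0°, -41.4°, -31.3°, -26.0°.
Eastward gaps between consecutive values (wrapping around): 8.8°, 3.6°, 10.1°, 5.3°, 332.2°.
Largest gap = 332.2° ⇒ minimal covering band is its complement: 360° − 332.2° = 27.8°.
Band runs from -53.8° eastward to -26.0°.

27.8°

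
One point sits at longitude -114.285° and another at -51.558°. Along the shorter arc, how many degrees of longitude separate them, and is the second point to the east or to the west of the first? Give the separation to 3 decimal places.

62.727° east

Raw difference: -51.558 − -114.285 = 62.727°.
Normalise into (−180°, 180°]: 62.727° stays 62.727°.
Positive ⇒ the second point lies to the east; separation 62.727°.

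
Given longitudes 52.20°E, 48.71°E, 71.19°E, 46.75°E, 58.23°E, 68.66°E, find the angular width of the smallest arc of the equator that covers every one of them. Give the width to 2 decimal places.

24.44°

Sort the longitudes: +46.75°, +48.71°, +52.20°, +58.23°, +68.66°, +71.19°.
Eastward gaps between consecutive values (wrapping around): 1.96°, 3.49°, 6.03°, 10.43°, 2.53°, 335.56°.
Largest gap = 335.56° ⇒ minimal covering band is its complement: 360° − 335.56° = 24.44°.
Band runs from +46.75° eastward to +71.19°.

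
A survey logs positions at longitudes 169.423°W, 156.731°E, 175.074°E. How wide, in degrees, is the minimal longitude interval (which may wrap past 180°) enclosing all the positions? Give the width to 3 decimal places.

Sort the longitudes: -169.423°, +156.731°, +175.074°.
Eastward gaps between consecutive values (wrapping around): 326.154°, 18.343°, 15.503°.
Largest gap = 326.154° ⇒ minimal covering band is its complement: 360° − 326.154° = 33.846°.
Band runs from +156.731° eastward to -169.423°, crossing the antimeridian.

33.846°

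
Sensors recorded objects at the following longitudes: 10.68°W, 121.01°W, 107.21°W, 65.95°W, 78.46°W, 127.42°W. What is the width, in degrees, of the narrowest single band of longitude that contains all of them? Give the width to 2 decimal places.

Sort the longitudes: -127.42°, -121.01°, -107.21°, -78.46°, -65.95°, -10.68°.
Eastward gaps between consecutive values (wrapping around): 6.41°, 13.80°, 28.75°, 12.51°, 55.27°, 243.26°.
Largest gap = 243.26° ⇒ minimal covering band is its complement: 360° − 243.26° = 116.74°.
Band runs from -127.42° eastward to -10.68°.

116.74°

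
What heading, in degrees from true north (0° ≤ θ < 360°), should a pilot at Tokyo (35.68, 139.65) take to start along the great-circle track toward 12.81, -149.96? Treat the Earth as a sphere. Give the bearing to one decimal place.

Δλ = -149.96 − 139.65 = -289.61°; wrapped into (−180°, 180°]: 70.39°.
θ = atan2( sin Δλ · cos φ₂ , cos φ₁ · sin φ₂ − sin φ₁ · cos φ₂ · cos Δλ )
  = atan2(0.91855, -0.01078) = 90.672° → normalised to [0°, 360°): 90.672°.

90.7°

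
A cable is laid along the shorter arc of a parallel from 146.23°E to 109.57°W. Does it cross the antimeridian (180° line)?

Yes

Naïve |-109.57 − 146.23| = 255.8° > 180°, so the shorter arc goes the other way round — across 180°.
Signed shortest Δλ = ((-109.57 − 146.23 + 180) mod 360) − 180 = 104.2°.
Going east by 104.2° from +146.23° passes through 180° before reaching -109.57°.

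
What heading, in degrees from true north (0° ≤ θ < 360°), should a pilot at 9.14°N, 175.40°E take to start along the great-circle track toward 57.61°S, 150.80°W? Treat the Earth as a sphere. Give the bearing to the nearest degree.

162°

Δλ = -150.80 − 175.40 = -326.20°; wrapped into (−180°, 180°]: 33.80°.
θ = atan2( sin Δλ · cos φ₂ , cos φ₁ · sin φ₂ − sin φ₁ · cos φ₂ · cos Δλ )
  = atan2(0.29800, -0.90441) = 161.763° → normalised to [0°, 360°): 161.763°.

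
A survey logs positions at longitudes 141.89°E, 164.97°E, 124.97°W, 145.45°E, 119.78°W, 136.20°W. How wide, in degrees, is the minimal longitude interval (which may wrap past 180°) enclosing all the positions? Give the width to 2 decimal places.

Sort the longitudes: -136.20°, -124.97°, -119.78°, +141.89°, +145.45°, +164.97°.
Eastward gaps between consecutive values (wrapping around): 11.23°, 5.19°, 261.67°, 3.56°, 19.52°, 58.83°.
Largest gap = 261.67° ⇒ minimal covering band is its complement: 360° − 261.67° = 98.33°.
Band runs from +141.89° eastward to -119.78°, crossing the antimeridian.

98.33°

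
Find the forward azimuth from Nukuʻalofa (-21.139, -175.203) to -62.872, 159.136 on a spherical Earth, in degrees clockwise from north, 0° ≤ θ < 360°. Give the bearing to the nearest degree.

196°

Δλ = 159.136 − -175.203 = 334.339°; wrapped into (−180°, 180°]: -25.661°.
θ = atan2( sin Δλ · cos φ₂ , cos φ₁ · sin φ₂ − sin φ₁ · cos φ₂ · cos Δλ )
  = atan2(-0.19746, -0.68188) = -163.850° → normalised to [0°, 360°): 196.150°.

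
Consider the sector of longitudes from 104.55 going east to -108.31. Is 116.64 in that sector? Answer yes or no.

Band width going east from +104.55° to -108.31°: ((-108.31 − 104.55) mod 360) = 147.14°.
Offset of +116.64° east of the west edge: ((116.64 − 104.55) mod 360) = 12.09°.
12.09° ≤ 147.14° ⇒ inside.

Yes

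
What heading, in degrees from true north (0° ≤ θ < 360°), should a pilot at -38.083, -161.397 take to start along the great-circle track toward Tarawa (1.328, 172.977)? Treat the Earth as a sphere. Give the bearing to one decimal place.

323.0°

Δλ = 172.977 − -161.397 = 334.374°; wrapped into (−180°, 180°]: -25.626°.
θ = atan2( sin Δλ · cos φ₂ , cos φ₁ · sin φ₂ − sin φ₁ · cos φ₂ · cos Δλ )
  = atan2(-0.43238, 0.57422) = -36.979° → normalised to [0°, 360°): 323.021°.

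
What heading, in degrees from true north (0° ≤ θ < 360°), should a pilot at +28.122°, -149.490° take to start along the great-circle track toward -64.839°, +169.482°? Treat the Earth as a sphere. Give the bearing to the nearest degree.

Δλ = 169.482 − -149.490 = 318.972°; wrapped into (−180°, 180°]: -41.028°.
θ = atan2( sin Δλ · cos φ₂ , cos φ₁ · sin φ₂ − sin φ₁ · cos φ₂ · cos Δλ )
  = atan2(-0.27909, -0.94944) = -163.619° → normalised to [0°, 360°): 196.381°.

196°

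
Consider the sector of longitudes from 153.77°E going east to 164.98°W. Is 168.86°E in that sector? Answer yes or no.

Band width going east from +153.77° to -164.98°: ((-164.98 − 153.77) mod 360) = 41.25°.
Offset of +168.86° east of the west edge: ((168.86 − 153.77) mod 360) = 15.09°.
15.09° ≤ 41.25° ⇒ inside.

Yes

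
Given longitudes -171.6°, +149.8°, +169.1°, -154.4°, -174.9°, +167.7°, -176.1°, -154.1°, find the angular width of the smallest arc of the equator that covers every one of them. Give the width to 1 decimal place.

Sort the longitudes: -176.1°, -174.9°, -171.6°, -154.4°, -154.1°, +149.8°, +167.7°, +169.1°.
Eastward gaps between consecutive values (wrapping around): 1.2°, 3.3°, 17.2°, 0.3°, 303.9°, 17.9°, 1.4°, 14.8°.
Largest gap = 303.9° ⇒ minimal covering band is its complement: 360° − 303.9° = 56.1°.
Band runs from +149.8° eastward to -154.1°, crossing the antimeridian.

56.1°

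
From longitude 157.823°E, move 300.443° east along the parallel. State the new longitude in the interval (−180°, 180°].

98.266°E

Start at +157.823°; shift +300.443° → +458.266°.
+458.266° lies outside (−180°, 180°]; subtract 360° → +98.266°.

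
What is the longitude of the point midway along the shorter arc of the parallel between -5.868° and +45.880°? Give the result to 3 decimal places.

+20.006°

Signed shortest Δλ from -5.868° to +45.880° is +51.748°.
Midpoint longitude = -5.868° + (+51.748°)/2 = -5.868° + 25.874° = +20.006°.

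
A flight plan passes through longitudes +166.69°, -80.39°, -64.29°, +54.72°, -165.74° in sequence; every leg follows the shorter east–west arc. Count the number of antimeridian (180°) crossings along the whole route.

2

Leg 1: +166.69° → -80.39°, shortest Δλ = 112.92° (east) — crosses 180°.
Leg 2: -80.39° → -64.29°, shortest Δλ = 16.1° (east) — does not cross 180°.
Leg 3: -64.29° → +54.72°, shortest Δλ = 119.01° (east) — does not cross 180°.
Leg 4: +54.72° → -165.74°, shortest Δλ = 139.54° (east) — crosses 180°.
Total crossings: 2.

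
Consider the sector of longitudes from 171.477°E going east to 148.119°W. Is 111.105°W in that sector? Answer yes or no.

No

Band width going east from +171.477° to -148.119°: ((-148.119 − 171.477) mod 360) = 40.404°.
Offset of -111.105° east of the west edge: ((-111.105 − 171.477) mod 360) = 77.418°.
77.418° > 40.404° ⇒ outside.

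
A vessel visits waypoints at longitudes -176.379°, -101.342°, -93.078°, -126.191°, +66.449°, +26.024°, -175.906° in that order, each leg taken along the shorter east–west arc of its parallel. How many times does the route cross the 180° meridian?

Leg 1: -176.379° → -101.342°, shortest Δλ = 75.037° (east) — does not cross 180°.
Leg 2: -101.342° → -93.078°, shortest Δλ = 8.264° (east) — does not cross 180°.
Leg 3: -93.078° → -126.191°, shortest Δλ = -33.113° (west) — does not cross 180°.
Leg 4: -126.191° → +66.449°, shortest Δλ = -167.36° (west) — crosses 180°.
Leg 5: +66.449° → +26.024°, shortest Δλ = -40.425° (west) — does not cross 180°.
Leg 6: +26.024° → -175.906°, shortest Δλ = 158.07° (east) — crosses 180°.
Total crossings: 2.

2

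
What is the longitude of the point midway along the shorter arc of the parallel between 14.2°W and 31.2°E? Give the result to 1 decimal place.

8.5°E

Signed shortest Δλ from -14.2° to +31.2° is +45.4°.
Midpoint longitude = -14.2° + (+45.4°)/2 = -14.2° + 22.7° = +8.5°.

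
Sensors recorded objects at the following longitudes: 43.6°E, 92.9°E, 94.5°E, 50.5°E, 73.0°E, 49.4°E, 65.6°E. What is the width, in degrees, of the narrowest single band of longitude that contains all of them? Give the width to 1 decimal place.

Sort the longitudes: +43.6°, +49.4°, +50.5°, +65.6°, +73.0°, +92.9°, +94.5°.
Eastward gaps between consecutive values (wrapping around): 5.8°, 1.1°, 15.1°, 7.4°, 19.9°, 1.6°, 309.1°.
Largest gap = 309.1° ⇒ minimal covering band is its complement: 360° − 309.1° = 50.9°.
Band runs from +43.6° eastward to +94.5°.

50.9°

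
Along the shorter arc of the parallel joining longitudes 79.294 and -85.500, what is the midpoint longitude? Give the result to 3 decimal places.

Signed shortest Δλ from +79.294° to -85.500° is -164.794°.
Midpoint longitude = +79.294° + (-164.794°)/2 = +79.294° − 82.397° = -3.103°.

-3.103°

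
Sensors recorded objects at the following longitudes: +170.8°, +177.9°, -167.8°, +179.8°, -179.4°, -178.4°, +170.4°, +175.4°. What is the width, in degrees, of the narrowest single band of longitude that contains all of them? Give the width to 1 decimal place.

21.8°

Sort the longitudes: -179.4°, -178.4°, -167.8°, +170.4°, +170.8°, +175.4°, +177.9°, +179.8°.
Eastward gaps between consecutive values (wrapping around): 1.0°, 10.6°, 338.2°, 0.4°, 4.6°, 2.5°, 1.9°, 0.8°.
Largest gap = 338.2° ⇒ minimal covering band is its complement: 360° − 338.2° = 21.8°.
Band runs from +170.4° eastward to -167.8°, crossing the antimeridian.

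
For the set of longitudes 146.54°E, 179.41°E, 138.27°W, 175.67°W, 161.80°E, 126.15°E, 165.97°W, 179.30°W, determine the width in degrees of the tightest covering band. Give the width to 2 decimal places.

Sort the longitudes: -179.30°, -175.67°, -165.97°, -138.27°, +126.15°, +146.54°, +161.80°, +179.41°.
Eastward gaps between consecutive values (wrapping around): 3.63°, 9.70°, 27.70°, 264.42°, 20.39°, 15.26°, 17.61°, 1.29°.
Largest gap = 264.42° ⇒ minimal covering band is its complement: 360° − 264.42° = 95.58°.
Band runs from +126.15° eastward to -138.27°, crossing the antimeridian.

95.58°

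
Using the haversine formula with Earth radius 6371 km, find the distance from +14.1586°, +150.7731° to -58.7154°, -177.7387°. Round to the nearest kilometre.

8592 km

Δλ = -177.7387 − 150.7731 = -328.5118°; wrapped into (−180°, 180°]: 31.4882°.
Δφ = -58.7154 − 14.1586 = -72.8740°.
a = sin²(Δφ/2) + cos φ₁ · cos φ₂ · sin²(Δλ/2) = 0.389835.
c = 2·atan2(√a, √(1−a)) = 1.34864 rad → d = 6371·c ≈ 8592.21 km.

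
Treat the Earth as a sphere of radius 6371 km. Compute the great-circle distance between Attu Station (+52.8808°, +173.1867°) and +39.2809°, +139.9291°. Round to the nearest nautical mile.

1587 nmi

Δλ = 139.9291 − 173.1867 = -33.2576°.
Δφ = 39.2809 − 52.8808 = -13.5999°.
a = sin²(Δφ/2) + cos φ₁ · cos φ₂ · sin²(Δλ/2) = 0.052273.
c = 2·atan2(√a, √(1−a)) = 0.46135 rad → d = 6371·c ≈ 2939.25 km ≈ 1587.07 nmi.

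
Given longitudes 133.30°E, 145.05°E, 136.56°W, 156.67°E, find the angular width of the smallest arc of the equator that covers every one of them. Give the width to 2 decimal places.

90.14°

Sort the longitudes: -136.56°, +133.30°, +145.05°, +156.67°.
Eastward gaps between consecutive values (wrapping around): 269.86°, 11.75°, 11.62°, 66.77°.
Largest gap = 269.86° ⇒ minimal covering band is its complement: 360° − 269.86° = 90.14°.
Band runs from +133.30° eastward to -136.56°, crossing the antimeridian.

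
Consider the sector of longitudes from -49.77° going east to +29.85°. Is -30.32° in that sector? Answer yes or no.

Yes

Band width going east from -49.77° to +29.85°: ((29.85 − -49.77) mod 360) = 79.62°.
Offset of -30.32° east of the west edge: ((-30.32 − -49.77) mod 360) = 19.45°.
19.45° ≤ 79.62° ⇒ inside.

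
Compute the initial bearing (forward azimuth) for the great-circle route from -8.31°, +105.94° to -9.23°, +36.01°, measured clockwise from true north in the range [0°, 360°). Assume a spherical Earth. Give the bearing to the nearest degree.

263°

Δλ = 36.01 − 105.94 = -69.93°.
θ = atan2( sin Δλ · cos φ₂ , cos φ₁ · sin φ₂ − sin φ₁ · cos φ₂ · cos Δλ )
  = atan2(-0.92711, -0.10976) = -96.752° → normalised to [0°, 360°): 263.248°.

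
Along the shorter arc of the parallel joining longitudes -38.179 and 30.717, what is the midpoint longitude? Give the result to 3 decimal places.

-3.731°

Signed shortest Δλ from -38.179° to +30.717° is +68.896°.
Midpoint longitude = -38.179° + (+68.896°)/2 = -38.179° + 34.448° = -3.731°.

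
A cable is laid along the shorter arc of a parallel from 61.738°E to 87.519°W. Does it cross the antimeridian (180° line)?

Signed shortest Δλ = ((-87.519 − 61.738 + 180) mod 360) − 180 = -149.257°.
Going west by 149.257° from +61.738° reaches -87.519° without touching 180°.

No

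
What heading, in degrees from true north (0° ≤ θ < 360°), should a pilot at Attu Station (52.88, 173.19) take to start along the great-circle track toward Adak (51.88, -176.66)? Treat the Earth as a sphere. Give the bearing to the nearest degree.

95°

Δλ = -176.66 − 173.19 = -349.85°; wrapped into (−180°, 180°]: 10.15°.
θ = atan2( sin Δλ · cos φ₂ , cos φ₁ · sin φ₂ − sin φ₁ · cos φ₂ · cos Δλ )
  = atan2(0.10879, -0.00975) = 95.121° → normalised to [0°, 360°): 95.121°.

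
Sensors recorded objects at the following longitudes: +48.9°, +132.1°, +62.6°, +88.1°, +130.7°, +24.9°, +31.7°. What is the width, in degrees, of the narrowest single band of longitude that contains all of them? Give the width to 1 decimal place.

107.2°

Sort the longitudes: +24.9°, +31.7°, +48.9°, +62.6°, +88.1°, +130.7°, +132.1°.
Eastward gaps between consecutive values (wrapping around): 6.8°, 17.2°, 13.7°, 25.5°, 42.6°, 1.4°, 252.8°.
Largest gap = 252.8° ⇒ minimal covering band is its complement: 360° − 252.8° = 107.2°.
Band runs from +24.9° eastward to +132.1°.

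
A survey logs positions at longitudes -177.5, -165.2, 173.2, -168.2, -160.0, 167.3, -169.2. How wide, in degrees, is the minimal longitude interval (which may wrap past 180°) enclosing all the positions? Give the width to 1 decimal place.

Sort the longitudes: -177.5°, -169.2°, -168.2°, -165.2°, -160.0°, +167.3°, +173.2°.
Eastward gaps between consecutive values (wrapping around): 8.3°, 1.0°, 3.0°, 5.2°, 327.3°, 5.9°, 9.3°.
Largest gap = 327.3° ⇒ minimal covering band is its complement: 360° − 327.3° = 32.7°.
Band runs from +167.3° eastward to -160.0°, crossing the antimeridian.

32.7°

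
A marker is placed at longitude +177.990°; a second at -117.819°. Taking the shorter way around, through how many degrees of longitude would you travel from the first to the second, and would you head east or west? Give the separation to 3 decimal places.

64.191° east

Raw difference: -117.819 − 177.990 = -295.809°.
Normalise into (−180°, 180°]: -295.809° + 360° = 64.191°.
Positive ⇒ the second point lies to the east; separation 64.191°.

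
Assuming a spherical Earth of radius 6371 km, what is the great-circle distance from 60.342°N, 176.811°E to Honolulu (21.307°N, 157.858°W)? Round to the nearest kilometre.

4771 km

Δλ = -157.858 − 176.811 = -334.669°; wrapped into (−180°, 180°]: 25.331°.
Δφ = 21.307 − 60.342 = -39.035°.
a = sin²(Δφ/2) + cos φ₁ · cos φ₂ · sin²(Δλ/2) = 0.133782.
c = 2·atan2(√a, √(1−a)) = 0.74890 rad → d = 6371·c ≈ 4771.25 km.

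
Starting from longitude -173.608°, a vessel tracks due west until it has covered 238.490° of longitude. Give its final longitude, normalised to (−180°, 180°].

-52.098°

Start at -173.608°; shift −238.490° → -412.098°.
-412.098° lies outside (−180°, 180°]; add 360° → -52.098°.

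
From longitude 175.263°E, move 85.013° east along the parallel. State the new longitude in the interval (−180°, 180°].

Start at +175.263°; shift +85.013° → +260.276°.
+260.276° lies outside (−180°, 180°]; subtract 360° → -99.724°.

99.724°W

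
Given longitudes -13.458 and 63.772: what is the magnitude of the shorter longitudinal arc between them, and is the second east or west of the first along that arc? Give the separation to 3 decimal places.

77.230° east

Raw difference: 63.772 − -13.458 = 77.23°.
Normalise into (−180°, 180°]: 77.23° stays 77.23°.
Positive ⇒ the second point lies to the east; separation 77.230°.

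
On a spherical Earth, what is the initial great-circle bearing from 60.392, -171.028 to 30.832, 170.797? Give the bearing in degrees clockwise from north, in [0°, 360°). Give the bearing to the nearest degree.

210°

Δλ = 170.797 − -171.028 = 341.825°; wrapped into (−180°, 180°]: -18.175°.
θ = atan2( sin Δλ · cos φ₂ , cos φ₁ · sin φ₂ − sin φ₁ · cos φ₂ · cos Δλ )
  = atan2(-0.26784, -0.45609) = -149.576° → normalised to [0°, 360°): 210.424°.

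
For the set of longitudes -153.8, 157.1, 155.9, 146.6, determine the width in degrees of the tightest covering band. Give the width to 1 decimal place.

Sort the longitudes: -153.8°, +146.6°, +155.9°, +157.1°.
Eastward gaps between consecutive values (wrapping around): 300.4°, 9.3°, 1.2°, 49.1°.
Largest gap = 300.4° ⇒ minimal covering band is its complement: 360° − 300.4° = 59.6°.
Band runs from +146.6° eastward to -153.8°, crossing the antimeridian.

59.6°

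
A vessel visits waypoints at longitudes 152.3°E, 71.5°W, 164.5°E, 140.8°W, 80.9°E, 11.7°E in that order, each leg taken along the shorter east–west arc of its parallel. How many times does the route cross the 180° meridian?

Leg 1: +152.3° → -71.5°, shortest Δλ = 136.2° (east) — crosses 180°.
Leg 2: -71.5° → +164.5°, shortest Δλ = -124.0° (west) — crosses 180°.
Leg 3: +164.5° → -140.8°, shortest Δλ = 54.7° (east) — crosses 180°.
Leg 4: -140.8° → +80.9°, shortest Δλ = -138.3° (west) — crosses 180°.
Leg 5: +80.9° → +11.7°, shortest Δλ = -69.2° (west) — does not cross 180°.
Total crossings: 4.

4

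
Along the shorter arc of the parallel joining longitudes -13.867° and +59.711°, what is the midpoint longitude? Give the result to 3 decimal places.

+22.922°

Signed shortest Δλ from -13.867° to +59.711° is +73.578°.
Midpoint longitude = -13.867° + (+73.578°)/2 = -13.867° + 36.789° = +22.922°.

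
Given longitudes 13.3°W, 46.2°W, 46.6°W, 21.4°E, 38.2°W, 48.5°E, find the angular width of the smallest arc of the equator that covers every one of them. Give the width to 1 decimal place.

Sort the longitudes: -46.6°, -46.2°, -38.2°, -13.3°, +21.4°, +48.5°.
Eastward gaps between consecutive values (wrapping around): 0.4°, 8.0°, 24.9°, 34.7°, 27.1°, 264.9°.
Largest gap = 264.9° ⇒ minimal covering band is its complement: 360° − 264.9° = 95.1°.
Band runs from -46.6° eastward to +48.5°.

95.1°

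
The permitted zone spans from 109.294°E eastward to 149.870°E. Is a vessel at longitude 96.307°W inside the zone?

No

Band width going east from +109.294° to +149.870°: ((149.870 − 109.294) mod 360) = 40.576°.
Offset of -96.307° east of the west edge: ((-96.307 − 109.294) mod 360) = 154.399°.
154.399° > 40.576° ⇒ outside.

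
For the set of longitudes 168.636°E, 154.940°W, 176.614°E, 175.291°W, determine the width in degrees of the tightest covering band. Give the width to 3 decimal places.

36.424°

Sort the longitudes: -175.291°, -154.940°, +168.636°, +176.614°.
Eastward gaps between consecutive values (wrapping around): 20.351°, 323.576°, 7.978°, 8.095°.
Largest gap = 323.576° ⇒ minimal covering band is its complement: 360° − 323.576° = 36.424°.
Band runs from +168.636° eastward to -154.940°, crossing the antimeridian.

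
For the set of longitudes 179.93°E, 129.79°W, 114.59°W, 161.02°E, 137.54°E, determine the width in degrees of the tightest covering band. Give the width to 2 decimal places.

Sort the longitudes: -129.79°, -114.59°, +137.54°, +161.02°, +179.93°.
Eastward gaps between consecutive values (wrapping around): 15.20°, 252.13°, 23.48°, 18.91°, 50.28°.
Largest gap = 252.13° ⇒ minimal covering band is its complement: 360° − 252.13° = 107.87°.
Band runs from +137.54° eastward to -114.59°, crossing the antimeridian.

107.87°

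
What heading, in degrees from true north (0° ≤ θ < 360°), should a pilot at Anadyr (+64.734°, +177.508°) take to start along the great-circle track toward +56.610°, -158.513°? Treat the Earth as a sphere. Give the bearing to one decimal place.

Δλ = -158.513 − 177.508 = -336.021°; wrapped into (−180°, 180°]: 23.979°.
θ = atan2( sin Δλ · cos φ₂ , cos φ₁ · sin φ₂ − sin φ₁ · cos φ₂ · cos Δλ )
  = atan2(0.22366, -0.09836) = 113.740° → normalised to [0°, 360°): 113.740°.

113.7°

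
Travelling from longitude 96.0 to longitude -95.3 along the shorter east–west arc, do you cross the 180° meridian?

Yes

Naïve |-95.3 − 96.0| = 191.3° > 180°, so the shorter arc goes the other way round — across 180°.
Signed shortest Δλ = ((-95.3 − 96.0 + 180) mod 360) − 180 = 168.7°.
Going east by 168.7° from +96.0° passes through 180° before reaching -95.3°.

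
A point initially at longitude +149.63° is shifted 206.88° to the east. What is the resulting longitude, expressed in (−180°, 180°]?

-3.49°

Start at +149.63°; shift +206.88° → +356.51°.
+356.51° lies outside (−180°, 180°]; subtract 360° → -3.49°.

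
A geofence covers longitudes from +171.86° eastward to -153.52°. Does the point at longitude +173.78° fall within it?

Band width going east from +171.86° to -153.52°: ((-153.52 − 171.86) mod 360) = 34.62°.
Offset of +173.78° east of the west edge: ((173.78 − 171.86) mod 360) = 1.92°.
1.92° ≤ 34.62° ⇒ inside.

Yes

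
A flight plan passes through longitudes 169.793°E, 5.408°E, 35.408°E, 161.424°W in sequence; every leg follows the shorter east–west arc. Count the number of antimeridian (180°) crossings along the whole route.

1

Leg 1: +169.793° → +5.408°, shortest Δλ = -164.385° (west) — does not cross 180°.
Leg 2: +5.408° → +35.408°, shortest Δλ = 30.0° (east) — does not cross 180°.
Leg 3: +35.408° → -161.424°, shortest Δλ = 163.168° (east) — crosses 180°.
Total crossings: 1.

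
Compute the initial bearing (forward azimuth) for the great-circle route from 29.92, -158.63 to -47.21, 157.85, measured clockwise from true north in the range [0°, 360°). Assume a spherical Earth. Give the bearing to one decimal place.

207.9°

Δλ = 157.85 − -158.63 = 316.48°; wrapped into (−180°, 180°]: -43.52°.
θ = atan2( sin Δλ · cos φ₂ , cos φ₁ · sin φ₂ − sin φ₁ · cos φ₂ · cos Δλ )
  = atan2(-0.46778, -0.88174) = -152.053° → normalised to [0°, 360°): 207.947°.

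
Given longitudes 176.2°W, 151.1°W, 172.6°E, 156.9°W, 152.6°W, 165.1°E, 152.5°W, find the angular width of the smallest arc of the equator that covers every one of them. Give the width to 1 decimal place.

Sort the longitudes: -176.2°, -156.9°, -152.6°, -152.5°, -151.1°, +165.1°, +172.6°.
Eastward gaps between consecutive values (wrapping around): 19.3°, 4.3°, 0.1°, 1.4°, 316.2°, 7.5°, 11.2°.
Largest gap = 316.2° ⇒ minimal covering band is its complement: 360° − 316.2° = 43.8°.
Band runs from +165.1° eastward to -151.1°, crossing the antimeridian.

43.8°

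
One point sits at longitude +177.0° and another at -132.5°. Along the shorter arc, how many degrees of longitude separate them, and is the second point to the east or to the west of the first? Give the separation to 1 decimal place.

50.5° east

Raw difference: -132.5 − 177.0 = -309.5°.
Normalise into (−180°, 180°]: -309.5° + 360° = 50.5°.
Positive ⇒ the second point lies to the east; separation 50.5°.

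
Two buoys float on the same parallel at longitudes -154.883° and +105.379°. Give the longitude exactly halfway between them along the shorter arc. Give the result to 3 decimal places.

+155.248°

Signed shortest Δλ from -154.883° to +105.379° is -99.738°.
Midpoint longitude = -154.883° + (-99.738°)/2 = -154.883° − 49.869° = -204.752°.
Normalise into (−180°, 180°]: +155.248°.
(The naïve average (-154.883 + +105.379)/2 = -24.752° is on the wrong side of the globe.)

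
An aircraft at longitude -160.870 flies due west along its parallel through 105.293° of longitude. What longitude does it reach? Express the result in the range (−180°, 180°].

+93.837°

Start at -160.870°; shift −105.293° → -266.163°.
-266.163° lies outside (−180°, 180°]; add 360° → +93.837°.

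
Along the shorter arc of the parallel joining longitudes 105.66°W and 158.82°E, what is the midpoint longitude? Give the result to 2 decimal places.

153.42°W

Signed shortest Δλ from -105.66° to +158.82° is -95.52°.
Midpoint longitude = -105.66° + (-95.52°)/2 = -105.66° − 47.76° = -153.42°.
(The naïve average (-105.66 + +158.82)/2 = 26.58° is on the wrong side of the globe.)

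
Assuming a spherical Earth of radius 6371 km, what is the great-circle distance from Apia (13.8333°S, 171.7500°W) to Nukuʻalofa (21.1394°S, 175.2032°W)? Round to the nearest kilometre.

Δλ = -175.2032 − -171.7500 = -3.4532°.
Δφ = -21.1394 − -13.8333 = -7.3061°.
a = sin²(Δφ/2) + cos φ₁ · cos φ₂ · sin²(Δλ/2) = 0.004882.
c = 2·atan2(√a, √(1−a)) = 0.13985 rad → d = 6371·c ≈ 891.00 km.

891 km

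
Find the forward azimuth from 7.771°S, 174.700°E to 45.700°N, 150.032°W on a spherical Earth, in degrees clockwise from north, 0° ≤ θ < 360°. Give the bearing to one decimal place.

27.2°

Δλ = -150.032 − 174.700 = -324.732°; wrapped into (−180°, 180°]: 35.268°.
θ = atan2( sin Δλ · cos φ₂ , cos φ₁ · sin φ₂ − sin φ₁ · cos φ₂ · cos Δλ )
  = atan2(0.40327, 0.78622) = 27.154° → normalised to [0°, 360°): 27.154°.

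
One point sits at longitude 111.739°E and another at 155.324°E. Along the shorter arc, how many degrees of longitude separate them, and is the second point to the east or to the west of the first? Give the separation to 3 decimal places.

43.585° east

Raw difference: 155.324 − 111.739 = 43.585°.
Normalise into (−180°, 180°]: 43.585° stays 43.585°.
Positive ⇒ the second point lies to the east; separation 43.585°.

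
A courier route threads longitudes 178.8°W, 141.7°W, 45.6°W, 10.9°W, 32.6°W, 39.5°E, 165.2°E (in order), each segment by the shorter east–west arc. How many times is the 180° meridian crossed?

Leg 1: -178.8° → -141.7°, shortest Δλ = 37.1° (east) — does not cross 180°.
Leg 2: -141.7° → -45.6°, shortest Δλ = 96.1° (east) — does not cross 180°.
Leg 3: -45.6° → -10.9°, shortest Δλ = 34.7° (east) — does not cross 180°.
Leg 4: -10.9° → -32.6°, shortest Δλ = -21.7° (west) — does not cross 180°.
Leg 5: -32.6° → +39.5°, shortest Δλ = 72.1° (east) — does not cross 180°.
Leg 6: +39.5° → +165.2°, shortest Δλ = 125.7° (east) — does not cross 180°.
Total crossings: 0.

0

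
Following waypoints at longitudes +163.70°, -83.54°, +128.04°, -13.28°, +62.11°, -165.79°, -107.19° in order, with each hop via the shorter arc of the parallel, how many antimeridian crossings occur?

3

Leg 1: +163.70° → -83.54°, shortest Δλ = 112.76° (east) — crosses 180°.
Leg 2: -83.54° → +128.04°, shortest Δλ = -148.42° (west) — crosses 180°.
Leg 3: +128.04° → -13.28°, shortest Δλ = -141.32° (west) — does not cross 180°.
Leg 4: -13.28° → +62.11°, shortest Δλ = 75.39° (east) — does not cross 180°.
Leg 5: +62.11° → -165.79°, shortest Δλ = 132.1° (east) — crosses 180°.
Leg 6: -165.79° → -107.19°, shortest Δλ = 58.6° (east) — does not cross 180°.
Total crossings: 3.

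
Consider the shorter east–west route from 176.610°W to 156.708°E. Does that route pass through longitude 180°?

Naïve |156.708 − -176.610| = 333.318° > 180°, so the shorter arc goes the other way round — across 180°.
Signed shortest Δλ = ((156.708 − -176.610 + 180) mod 360) − 180 = -26.682°.
Going west by 26.682° from -176.610° passes through 180° before reaching +156.708°.

Yes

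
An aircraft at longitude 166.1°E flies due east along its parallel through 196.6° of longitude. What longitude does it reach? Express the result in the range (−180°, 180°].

Start at +166.1°; shift +196.6° → +362.7°.
+362.7° lies outside (−180°, 180°]; subtract 360° → +2.7°.

2.7°E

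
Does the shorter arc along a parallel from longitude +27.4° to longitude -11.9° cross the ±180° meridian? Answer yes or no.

Signed shortest Δλ = ((-11.9 − 27.4 + 180) mod 360) − 180 = -39.3°.
Going west by 39.3° from +27.4° reaches -11.9° without touching 180°.

No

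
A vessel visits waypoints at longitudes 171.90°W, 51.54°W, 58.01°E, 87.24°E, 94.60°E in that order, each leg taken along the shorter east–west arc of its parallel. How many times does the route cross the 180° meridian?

Leg 1: -171.90° → -51.54°, shortest Δλ = 120.36° (east) — does not cross 180°.
Leg 2: -51.54° → +58.01°, shortest Δλ = 109.55° (east) — does not cross 180°.
Leg 3: +58.01° → +87.24°, shortest Δλ = 29.23° (east) — does not cross 180°.
Leg 4: +87.24° → +94.60°, shortest Δλ = 7.36° (east) — does not cross 180°.
Total crossings: 0.

0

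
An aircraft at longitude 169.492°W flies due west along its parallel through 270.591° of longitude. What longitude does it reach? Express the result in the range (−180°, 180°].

Start at -169.492°; shift −270.591° → -440.083°.
-440.083° lies outside (−180°, 180°]; add 360° → -80.083°.

80.083°W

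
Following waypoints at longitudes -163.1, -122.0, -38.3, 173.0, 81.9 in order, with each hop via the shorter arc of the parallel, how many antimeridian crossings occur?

1

Leg 1: -163.1° → -122.0°, shortest Δλ = 41.1° (east) — does not cross 180°.
Leg 2: -122.0° → -38.3°, shortest Δλ = 83.7° (east) — does not cross 180°.
Leg 3: -38.3° → +173.0°, shortest Δλ = -148.7° (west) — crosses 180°.
Leg 4: +173.0° → +81.9°, shortest Δλ = -91.1° (west) — does not cross 180°.
Total crossings: 1.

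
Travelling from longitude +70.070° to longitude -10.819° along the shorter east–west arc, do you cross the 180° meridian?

No

Signed shortest Δλ = ((-10.819 − 70.070 + 180) mod 360) − 180 = -80.889°.
Going west by 80.889° from +70.070° reaches -10.819° without touching 180°.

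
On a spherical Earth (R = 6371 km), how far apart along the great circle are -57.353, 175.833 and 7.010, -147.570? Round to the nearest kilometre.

Δλ = -147.570 − 175.833 = -323.403°; wrapped into (−180°, 180°]: 36.597°.
Δφ = 7.010 − -57.353 = 64.363°.
a = sin²(Δφ/2) + cos φ₁ · cos φ₂ · sin²(Δλ/2) = 0.336446.
c = 2·atan2(√a, √(1−a)) = 1.23756 rad → d = 6371·c ≈ 7884.46 km.

7884 km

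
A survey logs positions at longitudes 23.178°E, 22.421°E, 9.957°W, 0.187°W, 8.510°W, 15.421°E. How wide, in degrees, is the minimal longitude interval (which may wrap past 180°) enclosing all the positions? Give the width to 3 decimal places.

Sort the longitudes: -9.957°, -8.510°, -0.187°, +15.421°, +22.421°, +23.178°.
Eastward gaps between consecutive values (wrapping around): 1.447°, 8.323°, 15.608°, 7.000°, 0.757°, 326.865°.
Largest gap = 326.865° ⇒ minimal covering band is its complement: 360° − 326.865° = 33.135°.
Band runs from -9.957° eastward to +23.178°.

33.135°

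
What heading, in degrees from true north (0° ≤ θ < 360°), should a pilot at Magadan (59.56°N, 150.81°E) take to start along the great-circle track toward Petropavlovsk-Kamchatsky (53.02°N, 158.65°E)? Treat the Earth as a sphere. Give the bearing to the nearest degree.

143°

Δλ = 158.65 − 150.81 = 7.84°.
θ = atan2( sin Δλ · cos φ₂ , cos φ₁ · sin φ₂ − sin φ₁ · cos φ₂ · cos Δλ )
  = atan2(0.08205, -0.10905) = 143.040° → normalised to [0°, 360°): 143.040°.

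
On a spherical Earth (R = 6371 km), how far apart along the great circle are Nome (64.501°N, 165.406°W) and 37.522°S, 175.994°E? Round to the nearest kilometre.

11461 km

Δλ = 175.994 − -165.406 = 341.400°; wrapped into (−180°, 180°]: -18.600°.
Δφ = -37.522 − 64.501 = -102.023°.
a = sin²(Δφ/2) + cos φ₁ · cos φ₂ · sin²(Δλ/2) = 0.613069.
c = 2·atan2(√a, √(1−a)) = 1.79891 rad → d = 6371·c ≈ 11460.84 km.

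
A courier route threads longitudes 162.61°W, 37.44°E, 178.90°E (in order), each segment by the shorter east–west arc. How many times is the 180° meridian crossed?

1

Leg 1: -162.61° → +37.44°, shortest Δλ = -159.95° (west) — crosses 180°.
Leg 2: +37.44° → +178.90°, shortest Δλ = 141.46° (east) — does not cross 180°.
Total crossings: 1.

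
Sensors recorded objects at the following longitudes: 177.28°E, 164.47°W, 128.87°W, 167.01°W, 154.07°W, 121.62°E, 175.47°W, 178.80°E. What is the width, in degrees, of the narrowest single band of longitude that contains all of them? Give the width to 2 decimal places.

Sort the longitudes: -175.47°, -167.01°, -164.47°, -154.07°, -128.87°, +121.62°, +177.28°, +178.80°.
Eastward gaps between consecutive values (wrapping around): 8.46°, 2.54°, 10.40°, 25.20°, 250.49°, 55.66°, 1.52°, 5.73°.
Largest gap = 250.49° ⇒ minimal covering band is its complement: 360° − 250.49° = 109.51°.
Band runs from +121.62° eastward to -128.87°, crossing the antimeridian.

109.51°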